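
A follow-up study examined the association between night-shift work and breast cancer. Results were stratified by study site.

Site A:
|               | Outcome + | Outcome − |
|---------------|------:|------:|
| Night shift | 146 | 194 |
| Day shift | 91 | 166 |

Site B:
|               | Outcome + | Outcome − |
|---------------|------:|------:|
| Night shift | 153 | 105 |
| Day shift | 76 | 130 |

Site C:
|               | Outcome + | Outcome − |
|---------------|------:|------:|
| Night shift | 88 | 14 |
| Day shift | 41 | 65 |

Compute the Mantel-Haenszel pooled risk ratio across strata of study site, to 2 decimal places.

1.54

RR_MH = Σ(aᵢ·n₀ᵢ/nᵢ) / Σ(cᵢ·n₁ᵢ/nᵢ), with n₁ᵢ = aᵢ+bᵢ (exposed), n₀ᵢ = cᵢ+dᵢ (unexposed), nᵢ = n₁ᵢ+n₀ᵢ.
Stratum 1 (Site A): n₁ = 340, n₀ = 257, n = 597; a·n₀/n = 146·257/597 = 62.8509; c·n₁/n = 91·340/597 = 51.8258
Stratum 2 (Site B): n₁ = 258, n₀ = 206, n = 464; a·n₀/n = 153·206/464 = 67.9267; c·n₁/n = 76·258/464 = 42.2586
Stratum 3 (Site C): n₁ = 102, n₀ = 106, n = 208; a·n₀/n = 88·106/208 = 44.8462; c·n₁/n = 41·102/208 = 20.1058
RR_MH = (62.8509 + 67.9267 + 44.8462) / (51.8258 + 42.2586 + 20.1058) = 175.6238 / 114.1902 = 1.53799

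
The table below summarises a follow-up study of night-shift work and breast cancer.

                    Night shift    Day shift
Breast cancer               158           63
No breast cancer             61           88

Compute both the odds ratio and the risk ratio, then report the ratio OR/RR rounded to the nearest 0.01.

Reading the table with exposure as columns: a = 158 (Night shift, case), b = 61 (Night shift, non-case), c = 63 (Day shift, case), d = 88.
OR = (158·88)/(61·63) = 13904/3843 = 3.61801
Risk in exposed = 158/219 = 0.72146; risk in unexposed = 63/151 = 0.41722; RR = 1.72922
OR/RR = 3.61801 / 1.72922 = 2.09228
The outcome is not rare, so the OR lies further from 1 than the RR.

2.09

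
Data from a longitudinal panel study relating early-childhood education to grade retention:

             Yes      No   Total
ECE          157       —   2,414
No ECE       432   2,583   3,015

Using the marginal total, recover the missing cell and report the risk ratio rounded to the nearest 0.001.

The missing cell is in the exposed row: 2414 − 157 = 2257.
So a = 157, b = 2257, c = 432, d = 2583.
RR = [a/(a+b)] / [c/(c+d)] = (157/2414) / (432/3015) = 0.06504/0.14328 = 0.45391

0.454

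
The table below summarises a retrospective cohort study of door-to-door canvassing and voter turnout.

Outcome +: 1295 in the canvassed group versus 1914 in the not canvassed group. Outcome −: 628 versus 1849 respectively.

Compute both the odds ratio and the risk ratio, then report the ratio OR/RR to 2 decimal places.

1.50

From the description: a = 1295, b = 628, c = 1914, d = 1849.
OR = (1295·1849)/(628·1914) = 2394455/1201992 = 1.99207
Risk in exposed = 1295/1923 = 0.67343; risk in unexposed = 1914/3763 = 0.50864; RR = 1.32398
OR/RR = 1.99207 / 1.32398 = 1.50460
The outcome is not rare, so the OR lies further from 1 than the RR.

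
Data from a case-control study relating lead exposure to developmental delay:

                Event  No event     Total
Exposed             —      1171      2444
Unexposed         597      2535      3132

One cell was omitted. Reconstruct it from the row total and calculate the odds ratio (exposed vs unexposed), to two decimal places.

The missing cell is in the exposed row: 2444 − 1171 = 1273.
So a = 1273, b = 1171, c = 597, d = 2535.
OR = (a·d)/(b·c) = (1273 × 2535) / (1171 × 597) = 3227055 / 699087 = 4.61610

4.62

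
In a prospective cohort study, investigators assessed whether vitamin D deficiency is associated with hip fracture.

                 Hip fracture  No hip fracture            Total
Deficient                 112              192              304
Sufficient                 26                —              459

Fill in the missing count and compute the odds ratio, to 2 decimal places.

The missing cell is in the unexposed row: 459 − 26 = 433.
So a = 112, b = 192, c = 26, d = 433.
OR = (a·d)/(b·c) = (112 × 433) / (192 × 26) = 48496 / 4992 = 9.71474

9.71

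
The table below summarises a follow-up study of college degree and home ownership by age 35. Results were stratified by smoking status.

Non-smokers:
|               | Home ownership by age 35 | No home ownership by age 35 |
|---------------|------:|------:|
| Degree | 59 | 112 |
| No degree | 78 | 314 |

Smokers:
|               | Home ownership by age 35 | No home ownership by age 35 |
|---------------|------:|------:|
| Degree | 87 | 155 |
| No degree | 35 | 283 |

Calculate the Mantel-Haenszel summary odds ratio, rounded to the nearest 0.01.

OR_MH = Σ(aᵢdᵢ/nᵢ) / Σ(bᵢcᵢ/nᵢ), where nᵢ is the stratum total.
Stratum 1 (Non-smokers): n = 563; a·d/n = 59·314/563 = 32.9059; b·c/n = 112·78/563 = 15.5169
Stratum 2 (Smokers): n = 560; a·d/n = 87·283/560 = 43.9661; b·c/n = 155·35/560 = 9.6875
OR_MH = (32.9059 + 43.9661) / (15.5169 + 9.6875) = 76.8719 / 25.2044 = 3.04994

3.05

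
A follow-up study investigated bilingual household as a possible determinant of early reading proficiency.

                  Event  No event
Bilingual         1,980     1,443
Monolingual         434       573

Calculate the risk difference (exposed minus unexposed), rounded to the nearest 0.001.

0.147

Cells: a = 1980, b = 1443, c = 434, d = 573.
Risk in exposed = 1980/3423 = 0.578440; risk in unexposed = 434/1007 = 0.430983.
Risk difference = 0.578440 − 0.430983 = 0.147457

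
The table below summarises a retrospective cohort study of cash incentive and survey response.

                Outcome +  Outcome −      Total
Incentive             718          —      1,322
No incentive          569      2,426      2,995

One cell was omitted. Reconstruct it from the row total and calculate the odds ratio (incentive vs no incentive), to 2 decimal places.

5.07

The missing cell is in the exposed row: 1322 − 718 = 604.
So a = 718, b = 604, c = 569, d = 2426.
OR = (a·d)/(b·c) = (718 × 2426) / (604 × 569) = 1741868 / 343676 = 5.06834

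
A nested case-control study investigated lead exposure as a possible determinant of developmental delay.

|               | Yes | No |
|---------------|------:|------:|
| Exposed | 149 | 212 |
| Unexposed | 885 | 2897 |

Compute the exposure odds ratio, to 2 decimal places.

Cells: a = 149, b = 212, c = 885, d = 2897.
OR = (a·d)/(b·c) = (149 × 2897) / (212 × 885) = 431653 / 187620 = 2.30068
The odds of developmental delay are about 2.30 times as high in the exposed group.

2.30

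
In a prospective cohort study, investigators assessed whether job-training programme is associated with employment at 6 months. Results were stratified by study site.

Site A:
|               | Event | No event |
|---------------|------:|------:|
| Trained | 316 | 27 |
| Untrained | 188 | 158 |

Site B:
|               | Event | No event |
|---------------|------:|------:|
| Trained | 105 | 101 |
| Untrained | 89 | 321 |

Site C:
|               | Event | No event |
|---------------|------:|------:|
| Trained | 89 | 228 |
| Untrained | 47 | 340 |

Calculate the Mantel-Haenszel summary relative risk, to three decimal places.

1.920

RR_MH = Σ(aᵢ·n₀ᵢ/nᵢ) / Σ(cᵢ·n₁ᵢ/nᵢ), with n₁ᵢ = aᵢ+bᵢ (exposed), n₀ᵢ = cᵢ+dᵢ (unexposed), nᵢ = n₁ᵢ+n₀ᵢ.
Stratum 1 (Site A): n₁ = 343, n₀ = 346, n = 689; a·n₀/n = 316·346/689 = 158.6880; c·n₁/n = 188·343/689 = 93.5907
Stratum 2 (Site B): n₁ = 206, n₀ = 410, n = 616; a·n₀/n = 105·410/616 = 69.8864; c·n₁/n = 89·206/616 = 29.7630
Stratum 3 (Site C): n₁ = 317, n₀ = 387, n = 704; a·n₀/n = 89·387/704 = 48.9247; c·n₁/n = 47·317/704 = 21.1634
RR_MH = (158.6880 + 69.8864 + 48.9247) / (93.5907 + 29.7630 + 21.1634) = 277.4990 / 144.5171 = 1.92018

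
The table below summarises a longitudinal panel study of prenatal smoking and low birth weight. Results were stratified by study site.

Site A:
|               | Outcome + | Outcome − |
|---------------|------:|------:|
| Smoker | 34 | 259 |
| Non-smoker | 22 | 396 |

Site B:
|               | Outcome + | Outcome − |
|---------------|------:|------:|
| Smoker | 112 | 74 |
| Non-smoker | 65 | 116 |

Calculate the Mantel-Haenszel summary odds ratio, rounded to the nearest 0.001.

2.573

OR_MH = Σ(aᵢdᵢ/nᵢ) / Σ(bᵢcᵢ/nᵢ), where nᵢ is the stratum total.
Stratum 1 (Site A): n = 711; a·d/n = 34·396/711 = 18.9367; b·c/n = 259·22/711 = 8.0141
Stratum 2 (Site B): n = 367; a·d/n = 112·116/367 = 35.4005; b·c/n = 74·65/367 = 13.1063
OR_MH = (18.9367 + 35.4005) / (8.0141 + 13.1063) = 54.3373 / 21.1203 = 2.57275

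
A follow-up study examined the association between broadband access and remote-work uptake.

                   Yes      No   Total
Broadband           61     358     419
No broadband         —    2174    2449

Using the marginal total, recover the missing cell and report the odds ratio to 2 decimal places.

1.35

The missing cell is in the unexposed row: 2449 − 2174 = 275.
So a = 61, b = 358, c = 275, d = 2174.
OR = (a·d)/(b·c) = (61 × 2174) / (358 × 275) = 132614 / 98450 = 1.34702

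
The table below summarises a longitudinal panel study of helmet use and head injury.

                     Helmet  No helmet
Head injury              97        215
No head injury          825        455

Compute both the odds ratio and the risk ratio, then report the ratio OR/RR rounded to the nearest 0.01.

0.76

Reading the table with exposure as columns: a = 97 (Helmet, case), b = 825 (Helmet, non-case), c = 215 (No helmet, case), d = 455.
OR = (97·455)/(825·215) = 44135/177375 = 0.24882
Risk in exposed = 97/922 = 0.10521; risk in unexposed = 215/670 = 0.32090; RR = 0.32785
OR/RR = 0.24882 / 0.32785 = 0.75895
The outcome is not rare, so the OR lies further from 1 than the RR.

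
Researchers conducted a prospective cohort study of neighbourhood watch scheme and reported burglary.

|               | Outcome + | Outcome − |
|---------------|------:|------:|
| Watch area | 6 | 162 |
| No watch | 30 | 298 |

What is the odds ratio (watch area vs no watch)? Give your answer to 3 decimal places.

Cells: a = 6, b = 162, c = 30, d = 298.
OR = (a·d)/(b·c) = (6 × 298) / (162 × 30) = 1788 / 4860 = 0.36790
Exposure is associated with lower odds of reported burglary (OR = 0.37 < 1).

0.368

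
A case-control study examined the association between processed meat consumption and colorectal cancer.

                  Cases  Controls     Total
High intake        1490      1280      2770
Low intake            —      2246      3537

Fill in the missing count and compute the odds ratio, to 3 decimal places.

The missing cell is in the unexposed row: 3537 − 2246 = 1291.
So a = 1490, b = 1280, c = 1291, d = 2246.
OR = (a·d)/(b·c) = (1490 × 2246) / (1280 × 1291) = 3346540 / 1652480 = 2.02516

2.025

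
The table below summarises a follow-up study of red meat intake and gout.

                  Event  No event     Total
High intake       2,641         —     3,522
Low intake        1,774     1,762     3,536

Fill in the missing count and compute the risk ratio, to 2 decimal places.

The missing cell is in the exposed row: 3522 − 2641 = 881.
So a = 2641, b = 881, c = 1774, d = 1762.
RR = [a/(a+b)] / [c/(c+d)] = (2641/3522) / (1774/3536) = 0.74986/0.50170 = 1.49464

1.49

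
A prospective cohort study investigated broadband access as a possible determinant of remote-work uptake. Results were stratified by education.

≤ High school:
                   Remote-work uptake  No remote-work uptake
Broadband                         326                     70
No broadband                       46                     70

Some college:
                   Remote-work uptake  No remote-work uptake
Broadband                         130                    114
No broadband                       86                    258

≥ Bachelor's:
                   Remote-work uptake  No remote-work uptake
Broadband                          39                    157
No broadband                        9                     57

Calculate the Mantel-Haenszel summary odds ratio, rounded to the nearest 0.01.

OR_MH = Σ(aᵢdᵢ/nᵢ) / Σ(bᵢcᵢ/nᵢ), where nᵢ is the stratum total.
Stratum 1 (≤ High school): n = 512; a·d/n = 326·70/512 = 44.5703; b·c/n = 70·46/512 = 6.2891
Stratum 2 (Some college): n = 588; a·d/n = 130·258/588 = 57.0408; b·c/n = 114·86/588 = 16.6735
Stratum 3 (≥ Bachelor's): n = 262; a·d/n = 39·57/262 = 8.4847; b·c/n = 157·9/262 = 5.3931
OR_MH = (44.5703 + 57.0408 + 8.4847) / (6.2891 + 16.6735 + 5.3931) = 110.0959 / 28.3557 = 3.88268

3.88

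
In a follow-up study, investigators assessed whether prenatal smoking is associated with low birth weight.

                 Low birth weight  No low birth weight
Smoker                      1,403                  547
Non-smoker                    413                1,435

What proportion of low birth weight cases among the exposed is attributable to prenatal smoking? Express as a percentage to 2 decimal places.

Cells: a = 1403, b = 547, c = 413, d = 1435.
Risk in exposed = 1403/1950 = 0.71949; risk in unexposed = 413/1848 = 0.22348.
RR = 0.71949/0.22348 = 3.21940
AR% = (RR − 1)/RR × 100 = (3.21940 − 1)/3.21940 × 100 = 68.9383%

68.94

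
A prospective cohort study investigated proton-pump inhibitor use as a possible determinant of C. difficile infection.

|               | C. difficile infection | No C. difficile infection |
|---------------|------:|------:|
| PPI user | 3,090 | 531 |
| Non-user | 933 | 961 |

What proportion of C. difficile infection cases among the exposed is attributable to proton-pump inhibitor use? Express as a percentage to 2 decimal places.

42.27

Cells: a = 3090, b = 531, c = 933, d = 961.
Risk in exposed = 3090/3621 = 0.85336; risk in unexposed = 933/1894 = 0.49261.
RR = 0.85336/0.49261 = 1.73232
AR% = (RR − 1)/RR × 100 = (1.73232 − 1)/1.73232 × 100 = 42.2740%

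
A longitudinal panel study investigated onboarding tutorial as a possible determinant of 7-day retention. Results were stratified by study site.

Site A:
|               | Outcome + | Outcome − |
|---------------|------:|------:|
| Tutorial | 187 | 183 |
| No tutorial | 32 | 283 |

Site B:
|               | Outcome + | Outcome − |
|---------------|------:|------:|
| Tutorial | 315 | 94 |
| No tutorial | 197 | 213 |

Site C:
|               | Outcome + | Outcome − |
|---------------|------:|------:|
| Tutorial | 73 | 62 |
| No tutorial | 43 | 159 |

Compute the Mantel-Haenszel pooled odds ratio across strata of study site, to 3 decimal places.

OR_MH = Σ(aᵢdᵢ/nᵢ) / Σ(bᵢcᵢ/nᵢ), where nᵢ is the stratum total.
Stratum 1 (Site A): n = 685; a·d/n = 187·283/685 = 77.2569; b·c/n = 183·32/685 = 8.5489
Stratum 2 (Site B): n = 819; a·d/n = 315·213/819 = 81.9231; b·c/n = 94·197/819 = 22.6105
Stratum 3 (Site C): n = 337; a·d/n = 73·159/337 = 34.4421; b·c/n = 62·43/337 = 7.9110
OR_MH = (77.2569 + 81.9231 + 34.4421) / (8.5489 + 22.6105 + 7.9110) = 193.6221 / 39.0704 = 4.95573

4.956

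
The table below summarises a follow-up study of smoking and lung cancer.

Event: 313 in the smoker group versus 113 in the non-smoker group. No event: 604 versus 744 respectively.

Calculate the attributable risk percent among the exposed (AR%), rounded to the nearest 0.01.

From the description: a = 313, b = 604, c = 113, d = 744.
Risk in exposed = 313/917 = 0.34133; risk in unexposed = 113/857 = 0.13186.
RR = 0.34133/0.13186 = 2.58867
AR% = (RR − 1)/RR × 100 = (2.58867 − 1)/2.58867 × 100 = 61.3702%

61.37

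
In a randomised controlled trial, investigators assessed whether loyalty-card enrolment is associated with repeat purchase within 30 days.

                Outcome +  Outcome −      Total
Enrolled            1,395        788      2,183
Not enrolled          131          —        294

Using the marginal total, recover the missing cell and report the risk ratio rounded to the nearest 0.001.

The missing cell is in the unexposed row: 294 − 131 = 163.
So a = 1395, b = 788, c = 131, d = 163.
RR = [a/(a+b)] / [c/(c+d)] = (1395/2183) / (131/294) = 0.63903/0.44558 = 1.43416

1.434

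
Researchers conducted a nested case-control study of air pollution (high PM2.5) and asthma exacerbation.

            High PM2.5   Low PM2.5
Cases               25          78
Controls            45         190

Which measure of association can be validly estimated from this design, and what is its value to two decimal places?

1.35

Reading the table with exposure as columns: a = 25 (High PM2.5, case), b = 45 (High PM2.5, non-case), c = 78 (Low PM2.5, case), d = 190.
This is a nested case-control study: participants were sampled on outcome status, so risks in the source population cannot be estimated directly — relative risk is not valid here. The odds ratio is the appropriate measure.
OR = (a·d)/(b·c) = (25 × 190) / (45 × 78) = 4750 / 3510 = 1.35328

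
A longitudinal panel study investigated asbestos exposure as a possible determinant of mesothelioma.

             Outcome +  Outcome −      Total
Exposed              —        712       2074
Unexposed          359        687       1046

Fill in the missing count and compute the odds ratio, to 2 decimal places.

The missing cell is in the exposed row: 2074 − 712 = 1362.
So a = 1362, b = 712, c = 359, d = 687.
OR = (a·d)/(b·c) = (1362 × 687) / (712 × 359) = 935694 / 255608 = 3.66066

3.66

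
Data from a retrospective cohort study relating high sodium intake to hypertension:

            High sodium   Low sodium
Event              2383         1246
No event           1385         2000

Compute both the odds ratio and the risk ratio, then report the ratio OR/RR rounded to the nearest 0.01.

Reading the table with exposure as columns: a = 2383 (High sodium, case), b = 1385 (High sodium, non-case), c = 1246 (Low sodium, case), d = 2000.
OR = (2383·2000)/(1385·1246) = 4766000/1725710 = 2.76176
Risk in exposed = 2383/3768 = 0.63243; risk in unexposed = 1246/3246 = 0.38386; RR = 1.64757
OR/RR = 2.76176 / 1.64757 = 1.67626
The outcome is not rare, so the OR lies further from 1 than the RR.

1.68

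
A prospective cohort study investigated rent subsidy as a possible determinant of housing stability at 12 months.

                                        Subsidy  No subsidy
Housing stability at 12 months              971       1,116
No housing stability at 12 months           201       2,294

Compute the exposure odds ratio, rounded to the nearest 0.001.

Reading the table with exposure as columns: a = 971 (Subsidy, case), b = 201 (Subsidy, non-case), c = 1116 (No subsidy, case), d = 2294.
OR = (a·d)/(b·c) = (971 × 2294) / (201 × 1116) = 2227474 / 224316 = 9.93007
The odds of housing stability at 12 months are about 9.93 times as high in the subsidy group.

9.930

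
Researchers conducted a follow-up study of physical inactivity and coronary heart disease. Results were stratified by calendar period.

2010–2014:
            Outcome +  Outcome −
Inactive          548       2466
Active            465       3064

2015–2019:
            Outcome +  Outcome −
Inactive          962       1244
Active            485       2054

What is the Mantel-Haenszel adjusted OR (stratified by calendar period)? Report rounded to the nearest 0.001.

OR_MH = Σ(aᵢdᵢ/nᵢ) / Σ(bᵢcᵢ/nᵢ), where nᵢ is the stratum total.
Stratum 1 (2010–2014): n = 6543; a·d/n = 548·3064/6543 = 256.6211; b·c/n = 2466·465/6543 = 175.2545
Stratum 2 (2015–2019): n = 4745; a·d/n = 962·2054/4745 = 416.4274; b·c/n = 1244·485/4745 = 127.1528
OR_MH = (256.6211 + 416.4274) / (175.2545 + 127.1528) = 673.0485 / 302.4073 = 2.22564

2.226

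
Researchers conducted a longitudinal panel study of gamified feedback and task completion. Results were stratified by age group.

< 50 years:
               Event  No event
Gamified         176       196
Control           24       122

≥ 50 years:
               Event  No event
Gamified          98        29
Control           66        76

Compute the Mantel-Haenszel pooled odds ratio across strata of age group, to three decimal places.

OR_MH = Σ(aᵢdᵢ/nᵢ) / Σ(bᵢcᵢ/nᵢ), where nᵢ is the stratum total.
Stratum 1 (< 50 years): n = 518; a·d/n = 176·122/518 = 41.4517; b·c/n = 196·24/518 = 9.0811
Stratum 2 (≥ 50 years): n = 269; a·d/n = 98·76/269 = 27.6877; b·c/n = 29·66/269 = 7.1152
OR_MH = (41.4517 + 27.6877) / (9.0811 + 7.1152) = 69.1395 / 16.1963 = 4.26884

4.269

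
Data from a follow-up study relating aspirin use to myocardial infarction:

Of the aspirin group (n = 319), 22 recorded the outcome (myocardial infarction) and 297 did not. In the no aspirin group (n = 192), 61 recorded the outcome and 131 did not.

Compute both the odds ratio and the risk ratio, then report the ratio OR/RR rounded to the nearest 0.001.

From the description: a = 22, b = 297, c = 61, d = 131.
OR = (22·131)/(297·61) = 2882/18117 = 0.15908
Risk in exposed = 22/319 = 0.06897; risk in unexposed = 61/192 = 0.31771; RR = 0.21707
OR/RR = 0.15908 / 0.21707 = 0.73283
The outcome is not rare, so the OR lies further from 1 than the RR.

0.733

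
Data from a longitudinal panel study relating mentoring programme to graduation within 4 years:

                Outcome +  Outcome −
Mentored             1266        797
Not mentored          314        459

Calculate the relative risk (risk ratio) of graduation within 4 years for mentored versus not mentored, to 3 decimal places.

Cells: a = 1266, b = 797, c = 314, d = 459.
Risk in exposed = 1266/2063 = 0.61367; risk in unexposed = 314/773 = 0.40621.
RR = 0.61367 / 0.40621 = 1.51072
The risk among the exposed is 1.51 times that among the unexposed.

1.511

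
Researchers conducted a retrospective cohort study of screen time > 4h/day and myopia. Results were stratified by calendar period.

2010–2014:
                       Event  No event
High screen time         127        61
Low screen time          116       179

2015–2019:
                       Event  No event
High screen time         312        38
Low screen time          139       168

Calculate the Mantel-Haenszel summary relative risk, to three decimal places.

RR_MH = Σ(aᵢ·n₀ᵢ/nᵢ) / Σ(cᵢ·n₁ᵢ/nᵢ), with n₁ᵢ = aᵢ+bᵢ (exposed), n₀ᵢ = cᵢ+dᵢ (unexposed), nᵢ = n₁ᵢ+n₀ᵢ.
Stratum 1 (2010–2014): n₁ = 188, n₀ = 295, n = 483; a·n₀/n = 127·295/483 = 77.5673; c·n₁/n = 116·188/483 = 45.1511
Stratum 2 (2015–2019): n₁ = 350, n₀ = 307, n = 657; a·n₀/n = 312·307/657 = 145.7900; c·n₁/n = 139·350/657 = 74.0487
RR_MH = (77.5673 + 145.7900) / (45.1511 + 74.0487) = 223.3572 / 119.1998 = 1.87380

1.874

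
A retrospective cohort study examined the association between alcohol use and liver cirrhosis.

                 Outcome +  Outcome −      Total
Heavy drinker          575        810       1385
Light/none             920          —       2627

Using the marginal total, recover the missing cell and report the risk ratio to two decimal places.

1.19

The missing cell is in the unexposed row: 2627 − 920 = 1707.
So a = 575, b = 810, c = 920, d = 1707.
RR = [a/(a+b)] / [c/(c+d)] = (575/1385) / (920/2627) = 0.41516/0.35021 = 1.18547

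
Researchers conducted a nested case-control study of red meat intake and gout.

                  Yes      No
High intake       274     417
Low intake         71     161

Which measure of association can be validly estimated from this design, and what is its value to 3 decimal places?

1.490

Cells: a = 274, b = 417, c = 71, d = 161.
This is a nested case-control study: participants were sampled on outcome status, so risks in the source population cannot be estimated directly — relative risk is not valid here. The odds ratio is the appropriate measure.
OR = (a·d)/(b·c) = (274 × 161) / (417 × 71) = 44114 / 29607 = 1.48999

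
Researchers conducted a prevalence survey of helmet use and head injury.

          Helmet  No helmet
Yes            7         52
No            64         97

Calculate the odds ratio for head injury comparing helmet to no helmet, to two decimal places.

Reading the table with exposure as columns: a = 7 (Helmet, case), b = 64 (Helmet, non-case), c = 52 (No helmet, case), d = 97.
OR = (a·d)/(b·c) = (7 × 97) / (64 × 52) = 679 / 3328 = 0.20403
Exposure is associated with lower odds of head injury (OR = 0.20 < 1).

0.20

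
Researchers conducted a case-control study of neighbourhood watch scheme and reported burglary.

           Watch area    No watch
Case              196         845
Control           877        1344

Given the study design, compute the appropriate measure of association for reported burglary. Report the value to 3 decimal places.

0.355

Reading the table with exposure as columns: a = 196 (Watch area, case), b = 877 (Watch area, non-case), c = 845 (No watch, case), d = 1344.
This is a case-control study: participants were sampled on outcome status, so risks in the source population cannot be estimated directly — relative risk is not valid here. The odds ratio is the appropriate measure.
OR = (a·d)/(b·c) = (196 × 1344) / (877 × 845) = 263424 / 741065 = 0.35547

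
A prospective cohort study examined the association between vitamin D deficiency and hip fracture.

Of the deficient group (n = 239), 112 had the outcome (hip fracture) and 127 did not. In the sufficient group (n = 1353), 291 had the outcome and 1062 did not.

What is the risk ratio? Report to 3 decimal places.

From the description: a = 112, b = 127, c = 291, d = 1062.
Risk in exposed = 112/239 = 0.46862; risk in unexposed = 291/1353 = 0.21508.
RR = 0.46862 / 0.21508 = 2.17884
The risk among the exposed is 2.18 times that among the unexposed.

2.179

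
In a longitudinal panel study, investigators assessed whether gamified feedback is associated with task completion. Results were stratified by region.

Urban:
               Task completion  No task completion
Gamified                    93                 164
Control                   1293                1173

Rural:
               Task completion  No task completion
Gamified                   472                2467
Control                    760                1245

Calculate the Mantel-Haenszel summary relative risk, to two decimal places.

RR_MH = Σ(aᵢ·n₀ᵢ/nᵢ) / Σ(cᵢ·n₁ᵢ/nᵢ), with n₁ᵢ = aᵢ+bᵢ (exposed), n₀ᵢ = cᵢ+dᵢ (unexposed), nᵢ = n₁ᵢ+n₀ᵢ.
Stratum 1 (Urban): n₁ = 257, n₀ = 2466, n = 2723; a·n₀/n = 93·2466/2723 = 84.2225; c·n₁/n = 1293·257/2723 = 122.0349
Stratum 2 (Rural): n₁ = 2939, n₀ = 2005, n = 4944; a·n₀/n = 472·2005/4944 = 191.4159; c·n₁/n = 760·2939/4944 = 451.7880
RR_MH = (84.2225 + 191.4159) / (122.0349 + 451.7880) = 275.6384 / 573.8229 = 0.48035

0.48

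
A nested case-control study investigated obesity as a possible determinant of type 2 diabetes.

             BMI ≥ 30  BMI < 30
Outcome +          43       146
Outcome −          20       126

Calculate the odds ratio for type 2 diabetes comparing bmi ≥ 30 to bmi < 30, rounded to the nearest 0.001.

Reading the table with exposure as columns: a = 43 (BMI ≥ 30, case), b = 20 (BMI ≥ 30, non-case), c = 146 (BMI < 30, case), d = 126.
OR = (a·d)/(b·c) = (43 × 126) / (20 × 146) = 5418 / 2920 = 1.85548
The odds of type 2 diabetes are about 1.86 times as high in the bmi ≥ 30 group.

1.855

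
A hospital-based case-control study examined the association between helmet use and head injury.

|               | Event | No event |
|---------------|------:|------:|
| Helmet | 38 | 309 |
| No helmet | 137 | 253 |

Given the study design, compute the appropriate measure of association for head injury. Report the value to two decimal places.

Cells: a = 38, b = 309, c = 137, d = 253.
This is a hospital-based case-control study: participants were sampled on outcome status, so risks in the source population cannot be estimated directly — relative risk is not valid here. The odds ratio is the appropriate measure.
OR = (a·d)/(b·c) = (38 × 253) / (309 × 137) = 9614 / 42333 = 0.22710

0.23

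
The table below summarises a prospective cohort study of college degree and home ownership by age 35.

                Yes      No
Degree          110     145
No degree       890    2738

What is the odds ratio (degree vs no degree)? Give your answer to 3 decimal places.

Cells: a = 110, b = 145, c = 890, d = 2738.
OR = (a·d)/(b·c) = (110 × 2738) / (145 × 890) = 301180 / 129050 = 2.33382
The odds of home ownership by age 35 are about 2.33 times as high in the degree group.

2.334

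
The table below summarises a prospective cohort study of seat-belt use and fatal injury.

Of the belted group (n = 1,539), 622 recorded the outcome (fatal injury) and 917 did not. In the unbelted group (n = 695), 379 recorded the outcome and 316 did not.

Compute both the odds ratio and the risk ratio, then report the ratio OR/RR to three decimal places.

From the description: a = 622, b = 917, c = 379, d = 316.
OR = (622·316)/(917·379) = 196552/347543 = 0.56555
Risk in exposed = 622/1539 = 0.40416; risk in unexposed = 379/695 = 0.54532; RR = 0.74114
OR/RR = 0.56555 / 0.74114 = 0.76308
The outcome is not rare, so the OR lies further from 1 than the RR.

0.763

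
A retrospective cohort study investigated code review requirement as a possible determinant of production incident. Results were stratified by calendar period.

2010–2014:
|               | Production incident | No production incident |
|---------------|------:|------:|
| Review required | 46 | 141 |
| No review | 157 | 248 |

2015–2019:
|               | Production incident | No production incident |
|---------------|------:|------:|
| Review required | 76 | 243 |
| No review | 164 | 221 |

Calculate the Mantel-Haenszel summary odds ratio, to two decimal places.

OR_MH = Σ(aᵢdᵢ/nᵢ) / Σ(bᵢcᵢ/nᵢ), where nᵢ is the stratum total.
Stratum 1 (2010–2014): n = 592; a·d/n = 46·248/592 = 19.2703; b·c/n = 141·157/592 = 37.3936
Stratum 2 (2015–2019): n = 704; a·d/n = 76·221/704 = 23.8580; b·c/n = 243·164/704 = 56.6080
OR_MH = (19.2703 + 23.8580) / (37.3936 + 56.6080) = 43.1282 / 94.0015 = 0.45880

0.46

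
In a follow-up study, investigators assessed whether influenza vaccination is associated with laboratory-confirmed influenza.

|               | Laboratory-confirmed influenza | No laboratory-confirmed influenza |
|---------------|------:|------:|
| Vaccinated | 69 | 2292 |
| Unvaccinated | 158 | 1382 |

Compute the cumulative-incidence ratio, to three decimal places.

Cells: a = 69, b = 2292, c = 158, d = 1382.
Risk in exposed = 69/2361 = 0.02922; risk in unexposed = 158/1540 = 0.10260.
RR = 0.02922 / 0.10260 = 0.28485
The risk is 72% lower among the exposed than among the unexposed.

0.285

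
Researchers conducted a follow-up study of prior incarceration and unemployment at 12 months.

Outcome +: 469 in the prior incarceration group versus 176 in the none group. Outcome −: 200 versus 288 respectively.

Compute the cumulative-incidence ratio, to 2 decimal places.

1.85

From the description: a = 469, b = 200, c = 176, d = 288.
Risk in exposed = 469/669 = 0.70105; risk in unexposed = 176/464 = 0.37931.
RR = 0.70105 / 0.37931 = 1.84821
The risk among the exposed is 1.85 times that among the unexposed.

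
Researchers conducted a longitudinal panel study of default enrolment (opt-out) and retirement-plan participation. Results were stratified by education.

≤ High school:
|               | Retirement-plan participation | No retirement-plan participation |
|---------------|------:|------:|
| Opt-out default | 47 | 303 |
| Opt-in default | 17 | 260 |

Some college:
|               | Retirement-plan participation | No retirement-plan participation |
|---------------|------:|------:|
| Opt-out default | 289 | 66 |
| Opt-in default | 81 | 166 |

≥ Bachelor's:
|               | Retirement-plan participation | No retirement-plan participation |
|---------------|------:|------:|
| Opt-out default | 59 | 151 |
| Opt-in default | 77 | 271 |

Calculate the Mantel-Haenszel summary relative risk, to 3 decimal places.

2.043

RR_MH = Σ(aᵢ·n₀ᵢ/nᵢ) / Σ(cᵢ·n₁ᵢ/nᵢ), with n₁ᵢ = aᵢ+bᵢ (exposed), n₀ᵢ = cᵢ+dᵢ (unexposed), nᵢ = n₁ᵢ+n₀ᵢ.
Stratum 1 (≤ High school): n₁ = 350, n₀ = 277, n = 627; a·n₀/n = 47·277/627 = 20.7640; c·n₁/n = 17·350/627 = 9.4896
Stratum 2 (Some college): n₁ = 355, n₀ = 247, n = 602; a·n₀/n = 289·247/602 = 118.5764; c·n₁/n = 81·355/602 = 47.7658
Stratum 3 (≥ Bachelor's): n₁ = 210, n₀ = 348, n = 558; a·n₀/n = 59·348/558 = 36.7957; c·n₁/n = 77·210/558 = 28.9785
RR_MH = (20.7640 + 118.5764 + 36.7957) / (9.4896 + 47.7658 + 28.9785) = 176.1361 / 86.2339 = 2.04254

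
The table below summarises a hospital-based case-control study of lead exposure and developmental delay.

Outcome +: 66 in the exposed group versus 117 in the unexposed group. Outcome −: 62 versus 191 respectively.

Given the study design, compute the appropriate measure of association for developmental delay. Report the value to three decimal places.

1.738

From the description: a = 66, b = 62, c = 117, d = 191.
This is a hospital-based case-control study: participants were sampled on outcome status, so risks in the source population cannot be estimated directly — relative risk is not valid here. The odds ratio is the appropriate measure.
OR = (a·d)/(b·c) = (66 × 191) / (62 × 117) = 12606 / 7254 = 1.73780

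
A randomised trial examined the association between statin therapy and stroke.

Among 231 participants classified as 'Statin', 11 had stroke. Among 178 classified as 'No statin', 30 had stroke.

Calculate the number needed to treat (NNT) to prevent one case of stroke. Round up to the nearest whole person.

Risk in treated group = 11/231 = 0.04762; risk in control = 30/178 = 0.16854.
Absolute risk reduction = 0.16854 − 0.04762 = 0.12092
NNT = 1 / ARR = 1 / 0.12092 = 8.270 → round up → 9

9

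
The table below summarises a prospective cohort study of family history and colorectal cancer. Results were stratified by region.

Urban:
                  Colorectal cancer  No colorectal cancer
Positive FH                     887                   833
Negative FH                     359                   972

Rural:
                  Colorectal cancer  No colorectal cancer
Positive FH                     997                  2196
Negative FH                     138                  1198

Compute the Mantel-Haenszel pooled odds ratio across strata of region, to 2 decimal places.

OR_MH = Σ(aᵢdᵢ/nᵢ) / Σ(bᵢcᵢ/nᵢ), where nᵢ is the stratum total.
Stratum 1 (Urban): n = 3051; a·d/n = 887·972/3051 = 282.5841; b·c/n = 833·359/3051 = 98.0161
Stratum 2 (Rural): n = 4529; a·d/n = 997·1198/4529 = 263.7240; b·c/n = 2196·138/4529 = 66.9128
OR_MH = (282.5841 + 263.7240) / (98.0161 + 66.9128) = 546.3081 / 164.9288 = 3.31239

3.31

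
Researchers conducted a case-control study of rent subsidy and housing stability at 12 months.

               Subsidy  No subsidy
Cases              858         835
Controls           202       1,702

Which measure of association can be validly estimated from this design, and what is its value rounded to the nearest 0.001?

Reading the table with exposure as columns: a = 858 (Subsidy, case), b = 202 (Subsidy, non-case), c = 835 (No subsidy, case), d = 1702.
This is a case-control study: participants were sampled on outcome status, so risks in the source population cannot be estimated directly — relative risk is not valid here. The odds ratio is the appropriate measure.
OR = (a·d)/(b·c) = (858 × 1702) / (202 × 835) = 1460316 / 168670 = 8.65783

8.658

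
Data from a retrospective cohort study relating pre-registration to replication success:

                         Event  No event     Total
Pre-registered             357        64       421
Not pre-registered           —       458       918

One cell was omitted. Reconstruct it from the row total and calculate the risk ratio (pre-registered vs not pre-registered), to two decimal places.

1.69

The missing cell is in the unexposed row: 918 − 458 = 460.
So a = 357, b = 64, c = 460, d = 458.
RR = [a/(a+b)] / [c/(c+d)] = (357/421) / (460/918) = 0.84798/0.50109 = 1.69228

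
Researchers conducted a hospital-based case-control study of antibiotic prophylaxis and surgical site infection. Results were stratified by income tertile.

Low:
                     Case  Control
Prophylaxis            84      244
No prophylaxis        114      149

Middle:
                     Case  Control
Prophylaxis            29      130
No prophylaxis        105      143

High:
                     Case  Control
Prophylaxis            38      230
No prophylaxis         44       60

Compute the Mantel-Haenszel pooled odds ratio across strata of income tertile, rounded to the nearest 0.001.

OR_MH = Σ(aᵢdᵢ/nᵢ) / Σ(bᵢcᵢ/nᵢ), where nᵢ is the stratum total.
Stratum 1 (Low): n = 591; a·d/n = 84·149/591 = 21.1777; b·c/n = 244·114/591 = 47.0660
Stratum 2 (Middle): n = 407; a·d/n = 29·143/407 = 10.1892; b·c/n = 130·105/407 = 33.5381
Stratum 3 (High): n = 372; a·d/n = 38·60/372 = 6.1290; b·c/n = 230·44/372 = 27.2043
OR_MH = (21.1777 + 10.1892 + 6.1290) / (47.0660 + 33.5381 + 27.2043) = 37.4959 / 107.8084 = 0.34780

0.348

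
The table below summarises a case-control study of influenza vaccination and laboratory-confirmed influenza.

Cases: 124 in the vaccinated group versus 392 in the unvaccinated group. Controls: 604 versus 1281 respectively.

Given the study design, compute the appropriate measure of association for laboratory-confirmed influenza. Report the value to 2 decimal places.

From the description: a = 124, b = 604, c = 392, d = 1281.
This is a case-control study: participants were sampled on outcome status, so risks in the source population cannot be estimated directly — relative risk is not valid here. The odds ratio is the appropriate measure.
OR = (a·d)/(b·c) = (124 × 1281) / (604 × 392) = 158844 / 236768 = 0.67088

0.67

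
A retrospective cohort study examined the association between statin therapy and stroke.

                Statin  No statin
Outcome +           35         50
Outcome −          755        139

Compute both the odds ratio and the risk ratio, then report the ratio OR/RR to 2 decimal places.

Reading the table with exposure as columns: a = 35 (Statin, case), b = 755 (Statin, non-case), c = 50 (No statin, case), d = 139.
OR = (35·139)/(755·50) = 4865/37750 = 0.12887
Risk in exposed = 35/790 = 0.04430; risk in unexposed = 50/189 = 0.26455; RR = 0.16747
OR/RR = 0.12887 / 0.16747 = 0.76954
The outcome is not rare, so the OR lies further from 1 than the RR.

0.77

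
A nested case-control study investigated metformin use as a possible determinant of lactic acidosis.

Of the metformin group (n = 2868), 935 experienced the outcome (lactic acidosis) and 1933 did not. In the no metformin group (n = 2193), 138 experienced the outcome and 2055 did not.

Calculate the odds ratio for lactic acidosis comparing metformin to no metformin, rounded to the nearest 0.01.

From the description: a = 935, b = 1933, c = 138, d = 2055.
OR = (a·d)/(b·c) = (935 × 2055) / (1933 × 138) = 1921425 / 266754 = 7.20298
The odds of lactic acidosis are about 7.20 times as high in the metformin group.

7.20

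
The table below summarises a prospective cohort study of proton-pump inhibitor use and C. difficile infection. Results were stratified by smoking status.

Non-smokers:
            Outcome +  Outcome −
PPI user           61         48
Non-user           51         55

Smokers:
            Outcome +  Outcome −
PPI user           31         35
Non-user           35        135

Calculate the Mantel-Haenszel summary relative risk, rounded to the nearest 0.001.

1.470

RR_MH = Σ(aᵢ·n₀ᵢ/nᵢ) / Σ(cᵢ·n₁ᵢ/nᵢ), with n₁ᵢ = aᵢ+bᵢ (exposed), n₀ᵢ = cᵢ+dᵢ (unexposed), nᵢ = n₁ᵢ+n₀ᵢ.
Stratum 1 (Non-smokers): n₁ = 109, n₀ = 106, n = 215; a·n₀/n = 61·106/215 = 30.0744; c·n₁/n = 51·109/215 = 25.8558
Stratum 2 (Smokers): n₁ = 66, n₀ = 170, n = 236; a·n₀/n = 31·170/236 = 22.3305; c·n₁/n = 35·66/236 = 9.7881
RR_MH = (30.0744 + 22.3305) / (25.8558 + 9.7881) = 52.4049 / 35.6439 = 1.47023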